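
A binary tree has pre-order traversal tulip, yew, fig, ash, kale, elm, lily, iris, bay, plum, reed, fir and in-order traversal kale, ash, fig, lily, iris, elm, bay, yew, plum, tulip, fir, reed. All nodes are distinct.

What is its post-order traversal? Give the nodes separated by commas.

kale, ash, iris, lily, bay, elm, fig, plum, yew, fir, reed, tulip

The first element of pre-order is the root; it splits in-order into left and right subtrees.
Root tulip: left subtree has 9 nodes {kale, ash, fig, lily, iris, elm, bay, yew, plum}, right has 2 {fir, reed}.
  Root yew: left subtree has 7 nodes {kale, ash, fig, lily, iris, elm, bay}, right has 1 {plum}.
    Root fig: left subtree has 2 nodes {kale, ash}, right has 4 {lily, iris, elm, bay}.
      Root ash: left subtree has 1 node {kale}, right has 0 { }.
      Root elm: left subtree has 2 nodes {lily, iris}, right has 1 {bay}.
        Root lily: left subtree has 0 nodes { }, right has 1 {iris}.
  Root reed: left subtree has 1 node {fir}, right has 0 { }.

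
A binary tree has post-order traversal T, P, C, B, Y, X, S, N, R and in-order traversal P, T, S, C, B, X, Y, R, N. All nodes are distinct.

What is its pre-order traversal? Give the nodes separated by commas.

The last element of post-order is the root; it splits in-order into left and right subtrees.
Root R: left subtree has 7 nodes {P, T, S, C, B, X, Y}, right has 1 {N}.
  Root S: left subtree has 2 nodes {P, T}, right has 4 {C, B, X, Y}.
    Root P: left subtree has 0 nodes { }, right has 1 {T}.
    Root X: left subtree has 2 nodes {C, B}, right has 1 {Y}.
      Root B: left subtree has 1 node {C}, right has 0 { }.

R, S, P, T, X, B, C, Y, N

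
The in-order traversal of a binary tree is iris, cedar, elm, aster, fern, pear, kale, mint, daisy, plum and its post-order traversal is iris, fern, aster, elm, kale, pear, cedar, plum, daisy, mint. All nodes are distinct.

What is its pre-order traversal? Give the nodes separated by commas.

The last element of post-order is the root; it splits in-order into left and right subtrees.
Root mint: left subtree has 7 nodes {iris, cedar, elm, aster, fern, pear, kale}, right has 2 {daisy, plum}.
  Root cedar: left subtree has 1 node {iris}, right has 5 {elm, aster, fern, pear, kale}.
    Root pear: left subtree has 3 nodes {elm, aster, fern}, right has 1 {kale}.
      Root elm: left subtree has 0 nodes { }, right has 2 {aster, fern}.
        Root aster: left subtree has 0 nodes { }, right has 1 {fern}.
  Root daisy: left subtree has 0 nodes { }, right has 1 {plum}.

mint, cedar, iris, pear, elm, aster, fern, kale, daisy, plum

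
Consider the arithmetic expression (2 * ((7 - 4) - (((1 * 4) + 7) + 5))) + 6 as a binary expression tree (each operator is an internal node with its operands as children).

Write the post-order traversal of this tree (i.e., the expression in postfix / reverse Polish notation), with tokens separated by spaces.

Post-order on an expression tree gives postfix notation: for each operator, emit left operand, right operand, then the operator.

2 7 4 - 1 4 * 7 + 5 + - * 6 +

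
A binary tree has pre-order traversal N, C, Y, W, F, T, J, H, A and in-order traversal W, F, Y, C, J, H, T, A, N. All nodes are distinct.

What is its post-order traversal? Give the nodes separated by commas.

F, W, Y, H, J, A, T, C, N

The first element of pre-order is the root; it splits in-order into left and right subtrees.
Root N: left subtree has 8 nodes {W, F, Y, C, J, H, T, A}, right has 0 { }.
  Root C: left subtree has 3 nodes {W, F, Y}, right has 4 {J, H, T, A}.
    Root Y: left subtree has 2 nodes {W, F}, right has 0 { }.
      Root W: left subtree has 0 nodes { }, right has 1 {F}.
    Root T: left subtree has 2 nodes {J, H}, right has 1 {A}.
      Root J: left subtree has 0 nodes { }, right has 1 {H}.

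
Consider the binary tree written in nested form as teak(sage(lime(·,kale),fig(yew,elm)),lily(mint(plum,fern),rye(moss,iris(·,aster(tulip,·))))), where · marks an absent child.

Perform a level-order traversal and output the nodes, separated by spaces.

teak sage lily lime fig mint rye kale yew elm plum fern moss iris aster tulip

Level-order visits nodes level by level from the root, left to right within each level.
Level 0: teak
Level 1: sage, lily
Level 2: lime, fig, mint, rye
Level 3: kale, yew, elm, plum, fern, moss, iris
Level 4: aster
Level 5: tulip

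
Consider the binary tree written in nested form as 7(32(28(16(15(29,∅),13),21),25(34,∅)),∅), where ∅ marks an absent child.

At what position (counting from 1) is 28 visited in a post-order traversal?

Post-order visits the left subtree, then the right subtree, then the node.
At 7: go left to 32.
  At 32: go left to 28.
    At 28: go left to 16.
      At 16: go left to 15.
        At 15: go left to 29.
          29 is a leaf — visit 29.
        At 15: no right child.
        Visit 15.
      At 16: go right to 13.
        13 is a leaf — visit 13.
      Visit 16.
    At 28: go right to 21.
      21 is a leaf — visit 21.
    Visit 28.
  At 32: go right to 25.
    At 25: go left to 34.
      34 is a leaf — visit 34.
    At 25: no right child.
    Visit 25.
  Visit 32.
At 7: no right child.
Visit 7.
Full post-order sequence: 29, 15, 13, 16, 21, 28, 34, 25, 32, 7.

6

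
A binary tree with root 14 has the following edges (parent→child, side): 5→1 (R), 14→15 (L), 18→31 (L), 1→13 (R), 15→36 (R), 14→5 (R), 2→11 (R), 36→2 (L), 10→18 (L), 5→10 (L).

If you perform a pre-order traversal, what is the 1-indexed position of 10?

Pre-order visits the node, then its left subtree, then its right subtree.
Visit 14.
At 14: go left to 15.
  Visit 15.
  At 15: no left child.
  At 15: go right to 36.
    Visit 36.
    At 36: go left to 2.
      Visit 2.
      At 2: no left child.
      At 2: go right to 11.
        11 is a leaf — visit 11.
    At 36: no right child.
At 14: go right to 5.
  Visit 5.
  At 5: go left to 10.
    Visit 10.
    At 10: go left to 18.
      Visit 18.
      At 18: go left to 31.
        31 is a leaf — visit 31.
      At 18: no right child.
    At 10: no right child.
  At 5: go right to 1.
    Visit 1.
    At 1: no left child.
    At 1: go right to 13.
      13 is a leaf — visit 13.
Full pre-order sequence: 14, 15, 36, 2, 11, 5, 10, 18, 31, 1, 13.

7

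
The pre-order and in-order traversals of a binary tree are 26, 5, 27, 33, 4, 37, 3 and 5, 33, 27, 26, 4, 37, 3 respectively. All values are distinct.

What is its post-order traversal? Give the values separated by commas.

33, 27, 5, 3, 37, 4, 26

The first element of pre-order is the root; it splits in-order into left and right subtrees.
Root 26: left subtree has 3 nodes {5, 33, 27}, right has 3 {4, 37, 3}.
  Root 5: left subtree has 0 nodes { }, right has 2 {33, 27}.
    Root 27: left subtree has 1 node {33}, right has 0 { }.
  Root 4: left subtree has 0 nodes { }, right has 2 {37, 3}.
    Root 37: left subtree has 0 nodes { }, right has 1 {3}.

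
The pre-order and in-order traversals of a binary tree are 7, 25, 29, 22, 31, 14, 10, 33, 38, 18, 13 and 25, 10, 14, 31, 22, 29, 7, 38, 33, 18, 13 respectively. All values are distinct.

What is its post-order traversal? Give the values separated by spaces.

The first element of pre-order is the root; it splits in-order into left and right subtrees.
Root 7: left subtree has 6 nodes {25, 10, 14, 31, 22, 29}, right has 4 {38, 33, 18, 13}.
  Root 25: left subtree has 0 nodes { }, right has 5 {10, 14, 31, 22, 29}.
    Root 29: left subtree has 4 nodes {10, 14, 31, 22}, right has 0 { }.
      Root 22: left subtree has 3 nodes {10, 14, 31}, right has 0 { }.
        Root 31: left subtree has 2 nodes {10, 14}, right has 0 { }.
          Root 14: left subtree has 1 node {10}, right has 0 { }.
  Root 33: left subtree has 1 node {38}, right has 2 {18, 13}.
    Root 18: left subtree has 0 nodes { }, right has 1 {13}.

10 14 31 22 29 25 38 13 18 33 7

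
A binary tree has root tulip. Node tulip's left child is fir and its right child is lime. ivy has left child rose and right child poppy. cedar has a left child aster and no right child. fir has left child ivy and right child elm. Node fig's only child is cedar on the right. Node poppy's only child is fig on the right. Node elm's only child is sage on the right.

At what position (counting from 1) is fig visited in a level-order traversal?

9

Level-order visits nodes level by level from the root, left to right within each level.
Level 0: tulip
Level 1: fir, lime
Level 2: ivy, elm
Level 3: rose, poppy, sage
Level 4: fig
Level 5: cedar
Level 6: aster
Full level-order sequence: tulip, fir, lime, ivy, elm, rose, poppy, sage, fig, cedar, aster.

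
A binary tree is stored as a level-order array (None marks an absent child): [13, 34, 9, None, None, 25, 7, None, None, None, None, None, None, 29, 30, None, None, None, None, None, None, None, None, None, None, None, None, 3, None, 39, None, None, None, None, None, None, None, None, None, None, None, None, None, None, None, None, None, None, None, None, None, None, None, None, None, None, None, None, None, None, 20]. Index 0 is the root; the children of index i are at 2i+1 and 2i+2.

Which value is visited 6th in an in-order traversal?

In-order visits the left subtree, then the node, then the right subtree.
At 13: go left to 34.
  34 is a leaf — visit 34.
Visit 13.
At 13: go right to 9.
  At 9: go left to 25.
    25 is a leaf — visit 25.
  Visit 9.
  At 9: go right to 7.
    At 7: go left to 29.
      At 29: go left to 3.
        3 is a leaf — visit 3.
      Visit 29.
      At 29: no right child.
    Visit 7.
    At 7: go right to 30.
      At 30: go left to 39.
        At 39: no left child.
        Visit 39.
        At 39: go right to 20.
          20 is a leaf — visit 20.
      Visit 30.
      At 30: no right child.
Full in-order sequence: 34, 13, 25, 9, 3, 29, 7, 39, 20, 30.

29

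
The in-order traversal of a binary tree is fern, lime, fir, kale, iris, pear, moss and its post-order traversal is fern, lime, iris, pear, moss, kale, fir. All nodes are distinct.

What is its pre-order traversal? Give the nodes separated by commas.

fir, lime, fern, kale, moss, pear, iris

The last element of post-order is the root; it splits in-order into left and right subtrees.
Root fir: left subtree has 2 nodes {fern, lime}, right has 4 {kale, iris, pear, moss}.
  Root lime: left subtree has 1 node {fern}, right has 0 { }.
  Root kale: left subtree has 0 nodes { }, right has 3 {iris, pear, moss}.
    Root moss: left subtree has 2 nodes {iris, pear}, right has 0 { }.
      Root pear: left subtree has 1 node {iris}, right has 0 { }.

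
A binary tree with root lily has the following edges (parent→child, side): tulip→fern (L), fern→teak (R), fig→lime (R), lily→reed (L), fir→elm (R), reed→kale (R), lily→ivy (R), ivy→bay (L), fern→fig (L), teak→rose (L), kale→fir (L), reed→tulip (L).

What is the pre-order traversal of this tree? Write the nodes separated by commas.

lily, reed, tulip, fern, fig, lime, teak, rose, kale, fir, elm, ivy, bay

Pre-order visits the node, then its left subtree, then its right subtree.
Visit lily.
At lily: go left to reed.
  Visit reed.
  At reed: go left to tulip.
    Visit tulip.
    At tulip: go left to fern.
      Visit fern.
      At fern: go left to fig.
        Visit fig.
        At fig: no left child.
        At fig: go right to lime.
          lime is a leaf — visit lime.
      At fern: go right to teak.
        Visit teak.
        At teak: go left to rose.
          rose is a leaf — visit rose.
        At teak: no right child.
    At tulip: no right child.
  At reed: go right to kale.
    Visit kale.
    At kale: go left to fir.
      Visit fir.
      At fir: no left child.
      At fir: go right to elm.
        elm is a leaf — visit elm.
    At kale: no right child.
At lily: go right to ivy.
  Visit ivy.
  At ivy: go left to bay.
    bay is a leaf — visit bay.
  At ivy: no right child.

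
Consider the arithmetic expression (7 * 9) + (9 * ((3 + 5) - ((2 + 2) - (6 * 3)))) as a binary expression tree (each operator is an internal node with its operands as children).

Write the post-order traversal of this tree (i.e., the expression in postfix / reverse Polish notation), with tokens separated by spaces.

7 9 * 9 3 5 + 2 2 + 6 3 * - - * +

Post-order on an expression tree gives postfix notation: for each operator, emit left operand, right operand, then the operator.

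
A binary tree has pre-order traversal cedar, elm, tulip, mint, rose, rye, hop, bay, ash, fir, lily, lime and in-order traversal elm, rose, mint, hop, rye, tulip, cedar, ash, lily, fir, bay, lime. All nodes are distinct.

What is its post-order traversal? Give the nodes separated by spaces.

rose hop rye mint tulip elm lily fir ash lime bay cedar

The first element of pre-order is the root; it splits in-order into left and right subtrees.
Root cedar: left subtree has 6 nodes {elm, rose, mint, hop, rye, tulip}, right has 5 {ash, lily, fir, bay, lime}.
  Root elm: left subtree has 0 nodes { }, right has 5 {rose, mint, hop, rye, tulip}.
    Root tulip: left subtree has 4 nodes {rose, mint, hop, rye}, right has 0 { }.
      Root mint: left subtree has 1 node {rose}, right has 2 {hop, rye}.
        Root rye: left subtree has 1 node {hop}, right has 0 { }.
  Root bay: left subtree has 3 nodes {ash, lily, fir}, right has 1 {lime}.
    Root ash: left subtree has 0 nodes { }, right has 2 {lily, fir}.
      Root fir: left subtree has 1 node {lily}, right has 0 { }.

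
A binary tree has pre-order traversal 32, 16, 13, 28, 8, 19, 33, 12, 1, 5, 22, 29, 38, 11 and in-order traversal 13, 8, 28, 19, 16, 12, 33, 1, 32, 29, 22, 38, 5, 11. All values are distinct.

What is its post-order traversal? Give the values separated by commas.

8, 19, 28, 13, 12, 1, 33, 16, 29, 38, 22, 11, 5, 32

The first element of pre-order is the root; it splits in-order into left and right subtrees.
Root 32: left subtree has 8 nodes {13, 8, 28, 19, 16, 12, 33, 1}, right has 5 {29, 22, 38, 5, 11}.
  Root 16: left subtree has 4 nodes {13, 8, 28, 19}, right has 3 {12, 33, 1}.
    Root 13: left subtree has 0 nodes { }, right has 3 {8, 28, 19}.
      Root 28: left subtree has 1 node {8}, right has 1 {19}.
    Root 33: left subtree has 1 node {12}, right has 1 {1}.
  Root 5: left subtree has 3 nodes {29, 22, 38}, right has 1 {11}.
    Root 22: left subtree has 1 node {29}, right has 1 {38}.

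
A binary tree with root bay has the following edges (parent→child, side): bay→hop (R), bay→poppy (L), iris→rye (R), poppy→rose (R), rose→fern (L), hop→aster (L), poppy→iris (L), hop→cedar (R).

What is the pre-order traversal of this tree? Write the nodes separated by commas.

Pre-order visits the node, then its left subtree, then its right subtree.
Visit bay.
At bay: go left to poppy.
  Visit poppy.
  At poppy: go left to iris.
    Visit iris.
    At iris: no left child.
    At iris: go right to rye.
      rye is a leaf — visit rye.
  At poppy: go right to rose.
    Visit rose.
    At rose: go left to fern.
      fern is a leaf — visit fern.
    At rose: no right child.
At bay: go right to hop.
  Visit hop.
  At hop: go left to aster.
    aster is a leaf — visit aster.
  At hop: go right to cedar.
    cedar is a leaf — visit cedar.

bay, poppy, iris, rye, rose, fern, hop, aster, cedar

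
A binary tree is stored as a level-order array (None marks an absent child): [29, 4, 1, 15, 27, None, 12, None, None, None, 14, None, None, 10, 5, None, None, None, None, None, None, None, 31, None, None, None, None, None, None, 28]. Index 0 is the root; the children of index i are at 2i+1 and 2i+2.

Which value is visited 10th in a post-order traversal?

1

Post-order visits the left subtree, then the right subtree, then the node.
At 29: go left to 4.
  At 4: go left to 15.
    15 is a leaf — visit 15.
  At 4: go right to 27.
    At 27: no left child.
    At 27: go right to 14.
      At 14: no left child.
      At 14: go right to 31.
        31 is a leaf — visit 31.
      Visit 14.
    Visit 27.
  Visit 4.
At 29: go right to 1.
  At 1: no left child.
  At 1: go right to 12.
    At 12: go left to 10.
      10 is a leaf — visit 10.
    At 12: go right to 5.
      At 5: go left to 28.
        28 is a leaf — visit 28.
      At 5: no right child.
      Visit 5.
    Visit 12.
  Visit 1.
Visit 29.
Full post-order sequence: 15, 31, 14, 27, 4, 10, 28, 5, 12, 1, 29.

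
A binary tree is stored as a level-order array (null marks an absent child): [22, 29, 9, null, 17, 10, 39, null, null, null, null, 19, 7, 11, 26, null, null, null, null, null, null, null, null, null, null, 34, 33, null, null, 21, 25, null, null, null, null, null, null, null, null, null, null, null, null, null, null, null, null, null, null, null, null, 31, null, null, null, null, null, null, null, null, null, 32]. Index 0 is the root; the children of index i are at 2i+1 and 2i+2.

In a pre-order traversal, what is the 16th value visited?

Pre-order visits the node, then its left subtree, then its right subtree.
Visit 22.
At 22: go left to 29.
  Visit 29.
  At 29: no left child.
  At 29: go right to 17.
    17 is a leaf — visit 17.
At 22: go right to 9.
  Visit 9.
  At 9: go left to 10.
    Visit 10.
    At 10: go left to 19.
      19 is a leaf — visit 19.
    At 10: go right to 7.
      Visit 7.
      At 7: go left to 34.
        Visit 34.
        At 34: go left to 31.
          31 is a leaf — visit 31.
        At 34: no right child.
      At 7: go right to 33.
        33 is a leaf — visit 33.
  At 9: go right to 39.
    Visit 39.
    At 39: go left to 11.
      11 is a leaf — visit 11.
    At 39: go right to 26.
      Visit 26.
      At 26: go left to 21.
        21 is a leaf — visit 21.
      At 26: go right to 25.
        Visit 25.
        At 25: go left to 32.
          32 is a leaf — visit 32.
        At 25: no right child.
Full pre-order sequence: 22, 29, 17, 9, 10, 19, 7, 34, 31, 33, 39, 11, 26, 21, 25, 32.

32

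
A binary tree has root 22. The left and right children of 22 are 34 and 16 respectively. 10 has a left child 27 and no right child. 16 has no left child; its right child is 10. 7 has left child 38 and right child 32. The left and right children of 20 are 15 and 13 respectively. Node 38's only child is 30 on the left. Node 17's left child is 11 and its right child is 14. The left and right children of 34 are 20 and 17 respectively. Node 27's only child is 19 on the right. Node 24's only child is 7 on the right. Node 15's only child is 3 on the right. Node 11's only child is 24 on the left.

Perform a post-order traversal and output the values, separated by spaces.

Post-order visits the left subtree, then the right subtree, then the node.
At 22: go left to 34.
  At 34: go left to 20.
    At 20: go left to 15.
      At 15: no left child.
      At 15: go right to 3.
        3 is a leaf — visit 3.
      Visit 15.
    At 20: go right to 13.
      13 is a leaf — visit 13.
    Visit 20.
  At 34: go right to 17.
    At 17: go left to 11.
      At 11: go left to 24.
        At 24: no left child.
        At 24: go right to 7.
          At 7: go left to 38.
            At 38: go left to 30.
              30 is a leaf — visit 30.
            At 38: no right child.
            Visit 38.
          At 7: go right to 32.
            32 is a leaf — visit 32.
          Visit 7.
        Visit 24.
      At 11: no right child.
      Visit 11.
    At 17: go right to 14.
      14 is a leaf — visit 14.
    Visit 17.
  Visit 34.
At 22: go right to 16.
  At 16: no left child.
  At 16: go right to 10.
    At 10: go left to 27.
      At 27: no left child.
      At 27: go right to 19.
        19 is a leaf — visit 19.
      Visit 27.
    At 10: no right child.
    Visit 10.
  Visit 16.
Visit 22.

3 15 13 20 30 38 32 7 24 11 14 17 34 19 27 10 16 22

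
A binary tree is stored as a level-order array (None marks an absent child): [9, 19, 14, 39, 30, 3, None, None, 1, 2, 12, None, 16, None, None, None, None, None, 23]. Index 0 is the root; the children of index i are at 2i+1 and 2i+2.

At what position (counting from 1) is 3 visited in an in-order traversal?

9

In-order visits the left subtree, then the node, then the right subtree.
At 9: go left to 19.
  At 19: go left to 39.
    At 39: no left child.
    Visit 39.
    At 39: go right to 1.
      At 1: no left child.
      Visit 1.
      At 1: go right to 23.
        23 is a leaf — visit 23.
  Visit 19.
  At 19: go right to 30.
    At 30: go left to 2.
      2 is a leaf — visit 2.
    Visit 30.
    At 30: go right to 12.
      12 is a leaf — visit 12.
Visit 9.
At 9: go right to 14.
  At 14: go left to 3.
    At 3: no left child.
    Visit 3.
    At 3: go right to 16.
      16 is a leaf — visit 16.
  Visit 14.
  At 14: no right child.
Full in-order sequence: 39, 1, 23, 19, 2, 30, 12, 9, 3, 16, 14.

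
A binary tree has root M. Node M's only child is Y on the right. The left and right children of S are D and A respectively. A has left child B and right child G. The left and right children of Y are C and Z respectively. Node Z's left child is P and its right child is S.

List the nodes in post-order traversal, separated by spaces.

Post-order visits the left subtree, then the right subtree, then the node.
At M: no left child.
At M: go right to Y.
  At Y: go left to C.
    C is a leaf — visit C.
  At Y: go right to Z.
    At Z: go left to P.
      P is a leaf — visit P.
    At Z: go right to S.
      At S: go left to D.
        D is a leaf — visit D.
      At S: go right to A.
        At A: go left to B.
          B is a leaf — visit B.
        At A: go right to G.
          G is a leaf — visit G.
        Visit A.
      Visit S.
    Visit Z.
  Visit Y.
Visit M.

C P D B G A S Z Y M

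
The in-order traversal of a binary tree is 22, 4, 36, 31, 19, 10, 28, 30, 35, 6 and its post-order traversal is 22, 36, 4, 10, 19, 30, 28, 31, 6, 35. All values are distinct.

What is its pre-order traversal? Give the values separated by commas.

35, 31, 4, 22, 36, 28, 19, 10, 30, 6

The last element of post-order is the root; it splits in-order into left and right subtrees.
Root 35: left subtree has 8 nodes {22, 4, 36, 31, 19, 10, 28, 30}, right has 1 {6}.
  Root 31: left subtree has 3 nodes {22, 4, 36}, right has 4 {19, 10, 28, 30}.
    Root 4: left subtree has 1 node {22}, right has 1 {36}.
    Root 28: left subtree has 2 nodes {19, 10}, right has 1 {30}.
      Root 19: left subtree has 0 nodes { }, right has 1 {10}.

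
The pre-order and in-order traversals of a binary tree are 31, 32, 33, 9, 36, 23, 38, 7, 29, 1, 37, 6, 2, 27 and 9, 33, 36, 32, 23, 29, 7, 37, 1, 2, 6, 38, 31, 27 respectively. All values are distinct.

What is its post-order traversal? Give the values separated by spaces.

The first element of pre-order is the root; it splits in-order into left and right subtrees.
Root 31: left subtree has 12 nodes {9, 33, 36, 32, 23, 29, 7, 37, 1, 2, 6, 38}, right has 1 {27}.
  Root 32: left subtree has 3 nodes {9, 33, 36}, right has 8 {23, 29, 7, 37, 1, 2, 6, 38}.
    Root 33: left subtree has 1 node {9}, right has 1 {36}.
    Root 23: left subtree has 0 nodes { }, right has 7 {29, 7, 37, 1, 2, 6, 38}.
      Root 38: left subtree has 6 nodes {29, 7, 37, 1, 2, 6}, right has 0 { }.
        Root 7: left subtree has 1 node {29}, right has 4 {37, 1, 2, 6}.
          Root 1: left subtree has 1 node {37}, right has 2 {2, 6}.
            Root 6: left subtree has 1 node {2}, right has 0 { }.

9 36 33 29 37 2 6 1 7 38 23 32 27 31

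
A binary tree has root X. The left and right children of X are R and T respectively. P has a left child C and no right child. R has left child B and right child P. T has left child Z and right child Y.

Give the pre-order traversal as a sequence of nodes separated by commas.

Pre-order visits the node, then its left subtree, then its right subtree.
Visit X.
At X: go left to R.
  Visit R.
  At R: go left to B.
    B is a leaf — visit B.
  At R: go right to P.
    Visit P.
    At P: go left to C.
      C is a leaf — visit C.
    At P: no right child.
At X: go right to T.
  Visit T.
  At T: go left to Z.
    Z is a leaf — visit Z.
  At T: go right to Y.
    Y is a leaf — visit Y.

X, R, B, P, C, T, Z, Y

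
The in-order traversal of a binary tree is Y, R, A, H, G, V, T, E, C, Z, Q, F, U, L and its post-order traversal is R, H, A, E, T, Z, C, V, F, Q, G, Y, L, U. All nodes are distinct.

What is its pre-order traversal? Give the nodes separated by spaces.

U Y G A R H Q V C T E Z F L

The last element of post-order is the root; it splits in-order into left and right subtrees.
Root U: left subtree has 12 nodes {Y, R, A, H, G, V, T, E, C, Z, Q, F}, right has 1 {L}.
  Root Y: left subtree has 0 nodes { }, right has 11 {R, A, H, G, V, T, E, C, Z, Q, F}.
    Root G: left subtree has 3 nodes {R, A, H}, right has 7 {V, T, E, C, Z, Q, F}.
      Root A: left subtree has 1 node {R}, right has 1 {H}.
      Root Q: left subtree has 5 nodes {V, T, E, C, Z}, right has 1 {F}.
        Root V: left subtree has 0 nodes { }, right has 4 {T, E, C, Z}.
          Root C: left subtree has 2 nodes {T, E}, right has 1 {Z}.
            Root T: left subtree has 0 nodes { }, right has 1 {E}.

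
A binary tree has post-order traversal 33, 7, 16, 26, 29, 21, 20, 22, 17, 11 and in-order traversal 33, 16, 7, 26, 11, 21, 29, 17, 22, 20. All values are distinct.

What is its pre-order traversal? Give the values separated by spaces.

11 26 16 33 7 17 21 29 22 20

The last element of post-order is the root; it splits in-order into left and right subtrees.
Root 11: left subtree has 4 nodes {33, 16, 7, 26}, right has 5 {21, 29, 17, 22, 20}.
  Root 26: left subtree has 3 nodes {33, 16, 7}, right has 0 { }.
    Root 16: left subtree has 1 node {33}, right has 1 {7}.
  Root 17: left subtree has 2 nodes {21, 29}, right has 2 {22, 20}.
    Root 21: left subtree has 0 nodes { }, right has 1 {29}.
    Root 22: left subtree has 0 nodes { }, right has 1 {20}.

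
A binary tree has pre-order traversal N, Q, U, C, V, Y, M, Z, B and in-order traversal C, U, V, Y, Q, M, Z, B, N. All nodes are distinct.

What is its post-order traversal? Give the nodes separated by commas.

C, Y, V, U, B, Z, M, Q, N

The first element of pre-order is the root; it splits in-order into left and right subtrees.
Root N: left subtree has 8 nodes {C, U, V, Y, Q, M, Z, B}, right has 0 { }.
  Root Q: left subtree has 4 nodes {C, U, V, Y}, right has 3 {M, Z, B}.
    Root U: left subtree has 1 node {C}, right has 2 {V, Y}.
      Root V: left subtree has 0 nodes { }, right has 1 {Y}.
    Root M: left subtree has 0 nodes { }, right has 2 {Z, B}.
      Root Z: left subtree has 0 nodes { }, right has 1 {B}.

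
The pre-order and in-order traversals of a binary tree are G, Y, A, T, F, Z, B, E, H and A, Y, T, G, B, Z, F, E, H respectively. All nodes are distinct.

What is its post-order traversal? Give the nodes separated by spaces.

The first element of pre-order is the root; it splits in-order into left and right subtrees.
Root G: left subtree has 3 nodes {A, Y, T}, right has 5 {B, Z, F, E, H}.
  Root Y: left subtree has 1 node {A}, right has 1 {T}.
  Root F: left subtree has 2 nodes {B, Z}, right has 2 {E, H}.
    Root Z: left subtree has 1 node {B}, right has 0 { }.
    Root E: left subtree has 0 nodes { }, right has 1 {H}.

A T Y B Z H E F G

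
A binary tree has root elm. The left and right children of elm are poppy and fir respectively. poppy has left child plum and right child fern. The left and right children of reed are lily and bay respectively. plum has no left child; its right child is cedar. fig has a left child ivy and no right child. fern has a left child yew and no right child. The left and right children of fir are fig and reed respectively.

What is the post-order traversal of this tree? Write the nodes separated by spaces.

Post-order visits the left subtree, then the right subtree, then the node.
At elm: go left to poppy.
  At poppy: go left to plum.
    At plum: no left child.
    At plum: go right to cedar.
      cedar is a leaf — visit cedar.
    Visit plum.
  At poppy: go right to fern.
    At fern: go left to yew.
      yew is a leaf — visit yew.
    At fern: no right child.
    Visit fern.
  Visit poppy.
At elm: go right to fir.
  At fir: go left to fig.
    At fig: go left to ivy.
      ivy is a leaf — visit ivy.
    At fig: no right child.
    Visit fig.
  At fir: go right to reed.
    At reed: go left to lily.
      lily is a leaf — visit lily.
    At reed: go right to bay.
      bay is a leaf — visit bay.
    Visit reed.
  Visit fir.
Visit elm.

cedar plum yew fern poppy ivy fig lily bay reed fir elm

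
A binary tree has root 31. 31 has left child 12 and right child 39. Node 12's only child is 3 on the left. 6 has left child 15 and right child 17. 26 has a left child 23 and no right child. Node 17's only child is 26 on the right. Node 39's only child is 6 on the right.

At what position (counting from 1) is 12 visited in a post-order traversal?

Post-order visits the left subtree, then the right subtree, then the node.
At 31: go left to 12.
  At 12: go left to 3.
    3 is a leaf — visit 3.
  At 12: no right child.
  Visit 12.
At 31: go right to 39.
  At 39: no left child.
  At 39: go right to 6.
    At 6: go left to 15.
      15 is a leaf — visit 15.
    At 6: go right to 17.
      At 17: no left child.
      At 17: go right to 26.
        At 26: go left to 23.
          23 is a leaf — visit 23.
        At 26: no right child.
        Visit 26.
      Visit 17.
    Visit 6.
  Visit 39.
Visit 31.
Full post-order sequence: 3, 12, 15, 23, 26, 17, 6, 39, 31.

2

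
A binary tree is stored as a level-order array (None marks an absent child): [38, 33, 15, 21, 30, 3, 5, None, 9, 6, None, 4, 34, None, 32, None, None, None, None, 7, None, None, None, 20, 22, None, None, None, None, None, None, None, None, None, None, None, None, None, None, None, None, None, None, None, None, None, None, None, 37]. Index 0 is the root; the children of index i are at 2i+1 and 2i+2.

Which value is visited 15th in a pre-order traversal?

5

Pre-order visits the node, then its left subtree, then its right subtree.
Visit 38.
At 38: go left to 33.
  Visit 33.
  At 33: go left to 21.
    Visit 21.
    At 21: no left child.
    At 21: go right to 9.
      9 is a leaf — visit 9.
  At 33: go right to 30.
    Visit 30.
    At 30: go left to 6.
      Visit 6.
      At 6: go left to 7.
        7 is a leaf — visit 7.
      At 6: no right child.
    At 30: no right child.
At 38: go right to 15.
  Visit 15.
  At 15: go left to 3.
    Visit 3.
    At 3: go left to 4.
      Visit 4.
      At 4: go left to 20.
        Visit 20.
        At 20: no left child.
        At 20: go right to 37.
          37 is a leaf — visit 37.
      At 4: go right to 22.
        22 is a leaf — visit 22.
    At 3: go right to 34.
      34 is a leaf — visit 34.
  At 15: go right to 5.
    Visit 5.
    At 5: no left child.
    At 5: go right to 32.
      32 is a leaf — visit 32.
Full pre-order sequence: 38, 33, 21, 9, 30, 6, 7, 15, 3, 4, 20, 37, 22, 34, 5, 32.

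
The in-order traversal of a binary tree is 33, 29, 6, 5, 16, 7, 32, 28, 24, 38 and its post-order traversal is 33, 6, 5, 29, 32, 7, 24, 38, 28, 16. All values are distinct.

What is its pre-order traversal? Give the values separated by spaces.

The last element of post-order is the root; it splits in-order into left and right subtrees.
Root 16: left subtree has 4 nodes {33, 29, 6, 5}, right has 5 {7, 32, 28, 24, 38}.
  Root 29: left subtree has 1 node {33}, right has 2 {6, 5}.
    Root 5: left subtree has 1 node {6}, right has 0 { }.
  Root 28: left subtree has 2 nodes {7, 32}, right has 2 {24, 38}.
    Root 7: left subtree has 0 nodes { }, right has 1 {32}.
    Root 38: left subtree has 1 node {24}, right has 0 { }.

16 29 33 5 6 28 7 32 38 24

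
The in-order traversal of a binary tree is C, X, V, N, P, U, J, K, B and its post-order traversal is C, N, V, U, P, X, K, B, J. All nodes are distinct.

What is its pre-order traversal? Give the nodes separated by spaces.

J X C P V N U B K

The last element of post-order is the root; it splits in-order into left and right subtrees.
Root J: left subtree has 6 nodes {C, X, V, N, P, U}, right has 2 {K, B}.
  Root X: left subtree has 1 node {C}, right has 4 {V, N, P, U}.
    Root P: left subtree has 2 nodes {V, N}, right has 1 {U}.
      Root V: left subtree has 0 nodes { }, right has 1 {N}.
  Root B: left subtree has 1 node {K}, right has 0 { }.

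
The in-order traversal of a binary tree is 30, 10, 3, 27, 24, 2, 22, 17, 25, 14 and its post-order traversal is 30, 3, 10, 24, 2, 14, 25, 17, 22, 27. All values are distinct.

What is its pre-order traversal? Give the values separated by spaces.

27 10 30 3 22 2 24 17 25 14

The last element of post-order is the root; it splits in-order into left and right subtrees.
Root 27: left subtree has 3 nodes {30, 10, 3}, right has 6 {24, 2, 22, 17, 25, 14}.
  Root 10: left subtree has 1 node {30}, right has 1 {3}.
  Root 22: left subtree has 2 nodes {24, 2}, right has 3 {17, 25, 14}.
    Root 2: left subtree has 1 node {24}, right has 0 { }.
    Root 17: left subtree has 0 nodes { }, right has 2 {25, 14}.
      Root 25: left subtree has 0 nodes { }, right has 1 {14}.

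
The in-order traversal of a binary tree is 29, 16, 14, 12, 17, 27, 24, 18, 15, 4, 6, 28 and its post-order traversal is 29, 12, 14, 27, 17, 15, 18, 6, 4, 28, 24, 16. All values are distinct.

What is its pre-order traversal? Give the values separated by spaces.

16 29 24 17 14 12 27 28 4 18 15 6

The last element of post-order is the root; it splits in-order into left and right subtrees.
Root 16: left subtree has 1 node {29}, right has 10 {14, 12, 17, 27, 24, 18, 15, 4, 6, 28}.
  Root 24: left subtree has 4 nodes {14, 12, 17, 27}, right has 5 {18, 15, 4, 6, 28}.
    Root 17: left subtree has 2 nodes {14, 12}, right has 1 {27}.
      Root 14: left subtree has 0 nodes { }, right has 1 {12}.
    Root 28: left subtree has 4 nodes {18, 15, 4, 6}, right has 0 { }.
      Root 4: left subtree has 2 nodes {18, 15}, right has 1 {6}.
        Root 18: left subtree has 0 nodes { }, right has 1 {15}.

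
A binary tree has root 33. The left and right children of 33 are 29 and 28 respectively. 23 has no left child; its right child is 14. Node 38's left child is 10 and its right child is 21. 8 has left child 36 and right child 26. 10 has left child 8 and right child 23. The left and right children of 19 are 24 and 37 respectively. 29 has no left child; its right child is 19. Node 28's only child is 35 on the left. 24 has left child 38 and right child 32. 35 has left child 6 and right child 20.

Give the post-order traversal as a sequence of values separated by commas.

36, 26, 8, 14, 23, 10, 21, 38, 32, 24, 37, 19, 29, 6, 20, 35, 28, 33

Post-order visits the left subtree, then the right subtree, then the node.
At 33: go left to 29.
  At 29: no left child.
  At 29: go right to 19.
    At 19: go left to 24.
      At 24: go left to 38.
        At 38: go left to 10.
          At 10: go left to 8.
            At 8: go left to 36.
              36 is a leaf — visit 36.
            At 8: go right to 26.
              26 is a leaf — visit 26.
            Visit 8.
          At 10: go right to 23.
            At 23: no left child.
            At 23: go right to 14.
              14 is a leaf — visit 14.
            Visit 23.
          Visit 10.
        At 38: go right to 21.
          21 is a leaf — visit 21.
        Visit 38.
      At 24: go right to 32.
        32 is a leaf — visit 32.
      Visit 24.
    At 19: go right to 37.
      37 is a leaf — visit 37.
    Visit 19.
  Visit 29.
At 33: go right to 28.
  At 28: go left to 35.
    At 35: go left to 6.
      6 is a leaf — visit 6.
    At 35: go right to 20.
      20 is a leaf — visit 20.
    Visit 35.
  At 28: no right child.
  Visit 28.
Visit 33.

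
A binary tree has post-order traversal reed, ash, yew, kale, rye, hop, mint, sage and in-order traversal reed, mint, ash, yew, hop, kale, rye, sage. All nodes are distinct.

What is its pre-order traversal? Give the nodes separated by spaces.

The last element of post-order is the root; it splits in-order into left and right subtrees.
Root sage: left subtree has 7 nodes {reed, mint, ash, yew, hop, kale, rye}, right has 0 { }.
  Root mint: left subtree has 1 node {reed}, right has 5 {ash, yew, hop, kale, rye}.
    Root hop: left subtree has 2 nodes {ash, yew}, right has 2 {kale, rye}.
      Root yew: left subtree has 1 node {ash}, right has 0 { }.
      Root rye: left subtree has 1 node {kale}, right has 0 { }.

sage mint reed hop yew ash rye kale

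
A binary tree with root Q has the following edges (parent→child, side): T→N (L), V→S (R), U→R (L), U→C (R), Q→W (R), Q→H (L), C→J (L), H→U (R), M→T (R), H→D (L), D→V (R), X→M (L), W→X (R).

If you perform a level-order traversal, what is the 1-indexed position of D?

Level-order visits nodes level by level from the root, left to right within each level.
Level 0: Q
Level 1: H, W
Level 2: D, U, X
Level 3: V, R, C, M
Level 4: S, J, T
Level 5: N
Full level-order sequence: Q, H, W, D, U, X, V, R, C, M, S, J, T, N.

4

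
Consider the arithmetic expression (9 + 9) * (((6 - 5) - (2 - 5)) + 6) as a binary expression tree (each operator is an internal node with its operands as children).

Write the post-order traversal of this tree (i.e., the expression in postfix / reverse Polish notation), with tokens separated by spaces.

9 9 + 6 5 - 2 5 - - 6 + *

Post-order on an expression tree gives postfix notation: for each operator, emit left operand, right operand, then the operator.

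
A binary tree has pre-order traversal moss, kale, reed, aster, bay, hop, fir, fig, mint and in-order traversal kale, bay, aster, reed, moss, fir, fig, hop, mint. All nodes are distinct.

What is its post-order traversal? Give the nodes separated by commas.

bay, aster, reed, kale, fig, fir, mint, hop, moss

The first element of pre-order is the root; it splits in-order into left and right subtrees.
Root moss: left subtree has 4 nodes {kale, bay, aster, reed}, right has 4 {fir, fig, hop, mint}.
  Root kale: left subtree has 0 nodes { }, right has 3 {bay, aster, reed}.
    Root reed: left subtree has 2 nodes {bay, aster}, right has 0 { }.
      Root aster: left subtree has 1 node {bay}, right has 0 { }.
  Root hop: left subtree has 2 nodes {fir, fig}, right has 1 {mint}.
    Root fir: left subtree has 0 nodes { }, right has 1 {fig}.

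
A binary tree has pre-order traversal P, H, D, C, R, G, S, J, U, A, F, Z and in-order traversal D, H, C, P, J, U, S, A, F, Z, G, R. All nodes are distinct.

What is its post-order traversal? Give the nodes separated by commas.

D, C, H, U, J, Z, F, A, S, G, R, P

The first element of pre-order is the root; it splits in-order into left and right subtrees.
Root P: left subtree has 3 nodes {D, H, C}, right has 8 {J, U, S, A, F, Z, G, R}.
  Root H: left subtree has 1 node {D}, right has 1 {C}.
  Root R: left subtree has 7 nodes {J, U, S, A, F, Z, G}, right has 0 { }.
    Root G: left subtree has 6 nodes {J, U, S, A, F, Z}, right has 0 { }.
      Root S: left subtree has 2 nodes {J, U}, right has 3 {A, F, Z}.
        Root J: left subtree has 0 nodes { }, right has 1 {U}.
        Root A: left subtree has 0 nodes { }, right has 2 {F, Z}.
          Root F: left subtree has 0 nodes { }, right has 1 {Z}.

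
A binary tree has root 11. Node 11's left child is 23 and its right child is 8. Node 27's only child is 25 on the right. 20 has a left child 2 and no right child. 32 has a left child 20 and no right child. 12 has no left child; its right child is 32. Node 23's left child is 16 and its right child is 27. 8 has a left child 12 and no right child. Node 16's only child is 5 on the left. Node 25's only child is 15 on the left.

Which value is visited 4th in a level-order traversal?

Level-order visits nodes level by level from the root, left to right within each level.
Level 0: 11
Level 1: 23, 8
Level 2: 16, 27, 12
Level 3: 5, 25, 32
Level 4: 15, 20
Level 5: 2
Full level-order sequence: 11, 23, 8, 16, 27, 12, 5, 25, 32, 15, 20, 2.

16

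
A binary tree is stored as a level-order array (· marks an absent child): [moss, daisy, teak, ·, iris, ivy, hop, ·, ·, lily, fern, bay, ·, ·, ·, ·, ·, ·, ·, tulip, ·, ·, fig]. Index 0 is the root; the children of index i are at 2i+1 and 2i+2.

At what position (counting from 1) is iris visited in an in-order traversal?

4

In-order visits the left subtree, then the node, then the right subtree.
At moss: go left to daisy.
  At daisy: no left child.
  Visit daisy.
  At daisy: go right to iris.
    At iris: go left to lily.
      At lily: go left to tulip.
        tulip is a leaf — visit tulip.
      Visit lily.
      At lily: no right child.
    Visit iris.
    At iris: go right to fern.
      At fern: no left child.
      Visit fern.
      At fern: go right to fig.
        fig is a leaf — visit fig.
Visit moss.
At moss: go right to teak.
  At teak: go left to ivy.
    At ivy: go left to bay.
      bay is a leaf — visit bay.
    Visit ivy.
    At ivy: no right child.
  Visit teak.
  At teak: go right to hop.
    hop is a leaf — visit hop.
Full in-order sequence: daisy, tulip, lily, iris, fern, fig, moss, bay, ivy, teak, hop.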